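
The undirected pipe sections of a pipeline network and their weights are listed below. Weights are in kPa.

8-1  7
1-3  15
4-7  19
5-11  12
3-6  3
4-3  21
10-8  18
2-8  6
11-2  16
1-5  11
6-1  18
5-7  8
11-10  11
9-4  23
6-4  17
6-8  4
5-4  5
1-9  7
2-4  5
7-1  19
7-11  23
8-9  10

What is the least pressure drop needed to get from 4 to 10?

Settle nodes by increasing distance from 4:
4: 0
2: 5  (via 4)
5: 5  (via 4)
8: 11  (via 2)
7: 13  (via 5)
6: 15  (via 8)
1: 16  (via 5)
11: 17  (via 5)
3: 18  (via 6)
9: 21  (via 8)
10: 28  (via 11)
Shortest route: 4–5–11–10 = 28 kPa.

28 kPa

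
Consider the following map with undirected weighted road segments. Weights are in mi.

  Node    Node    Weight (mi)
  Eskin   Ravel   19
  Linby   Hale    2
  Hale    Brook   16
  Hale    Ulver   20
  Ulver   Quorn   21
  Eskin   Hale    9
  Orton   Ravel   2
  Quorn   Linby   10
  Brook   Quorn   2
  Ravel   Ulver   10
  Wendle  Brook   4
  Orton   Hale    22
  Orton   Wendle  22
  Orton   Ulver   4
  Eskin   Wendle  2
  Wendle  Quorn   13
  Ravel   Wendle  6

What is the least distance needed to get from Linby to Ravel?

19 mi

Shortest distances from Linby:
Linby: 0
Hale: 2  (via Linby)
Quorn: 10  (via Linby)
Eskin: 11  (via Hale)
Brook: 12  (via Quorn)
Wendle: 13  (via Eskin)
Ravel: 19  (via Wendle)
Shortest route: Linby–Hale–Eskin–Wendle–Ravel = 19 mi.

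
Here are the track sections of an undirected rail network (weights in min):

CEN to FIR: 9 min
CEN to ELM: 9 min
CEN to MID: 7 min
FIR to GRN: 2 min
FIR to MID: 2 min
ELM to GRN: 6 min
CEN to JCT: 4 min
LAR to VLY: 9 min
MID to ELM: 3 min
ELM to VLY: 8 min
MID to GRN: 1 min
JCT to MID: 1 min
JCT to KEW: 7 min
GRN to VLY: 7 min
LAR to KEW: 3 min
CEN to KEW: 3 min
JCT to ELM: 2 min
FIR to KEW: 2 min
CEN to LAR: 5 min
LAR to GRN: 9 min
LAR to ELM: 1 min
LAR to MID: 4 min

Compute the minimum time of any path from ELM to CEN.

Candidate routes:
ELM → LAR → CEN: 1+5 = 6
ELM → LAR → KEW → CEN: 1+3+3 = 7
Cheapest is ELM → LAR → CEN at 6 min.

6 min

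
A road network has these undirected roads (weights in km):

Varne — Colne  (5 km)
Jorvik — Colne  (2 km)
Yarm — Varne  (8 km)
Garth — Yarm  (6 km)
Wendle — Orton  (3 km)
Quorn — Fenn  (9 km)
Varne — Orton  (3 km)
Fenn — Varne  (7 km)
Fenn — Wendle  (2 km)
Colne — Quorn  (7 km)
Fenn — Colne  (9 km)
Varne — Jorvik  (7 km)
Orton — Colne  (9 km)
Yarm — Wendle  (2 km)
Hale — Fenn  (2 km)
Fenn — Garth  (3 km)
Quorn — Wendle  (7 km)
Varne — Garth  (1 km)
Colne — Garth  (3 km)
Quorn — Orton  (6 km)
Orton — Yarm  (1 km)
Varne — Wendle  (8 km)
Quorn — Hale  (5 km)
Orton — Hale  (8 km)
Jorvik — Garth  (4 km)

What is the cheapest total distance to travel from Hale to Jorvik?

9 km

Settle nodes by increasing distance from Hale:
Hale: 0
Fenn: 2  (via Hale)
Wendle: 4  (via Fenn)
Garth: 5  (via Fenn)
Quorn: 5  (via Hale)
Varne: 6  (via Garth)
Yarm: 6  (via Wendle)
Orton: 7  (via Wendle)
Colne: 8  (via Garth)
Jorvik: 9  (via Garth)
Shortest route: Hale–Fenn–Garth–Jorvik = 9 km.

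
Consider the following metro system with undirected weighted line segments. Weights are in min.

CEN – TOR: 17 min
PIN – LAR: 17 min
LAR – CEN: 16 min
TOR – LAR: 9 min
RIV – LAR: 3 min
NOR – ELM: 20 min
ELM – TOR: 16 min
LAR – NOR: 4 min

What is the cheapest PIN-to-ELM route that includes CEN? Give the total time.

Best PIN to CEN: PIN → LAR → CEN costing 33
Shortest CEN→ELM: CEN → TOR → ELM = 33
Total via CEN: 33 + 33 = 66 min.

66 min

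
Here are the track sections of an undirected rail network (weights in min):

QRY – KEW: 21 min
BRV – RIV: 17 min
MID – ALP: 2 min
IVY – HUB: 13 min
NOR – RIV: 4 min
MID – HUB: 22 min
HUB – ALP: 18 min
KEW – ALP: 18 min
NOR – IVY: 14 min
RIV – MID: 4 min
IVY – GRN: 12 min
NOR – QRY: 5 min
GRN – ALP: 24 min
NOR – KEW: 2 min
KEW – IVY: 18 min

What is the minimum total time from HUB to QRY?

Enumerating some paths:
HUB → MID → RIV → NOR → QRY: 22+4+4+5 = 35
HUB → ALP → MID → RIV → NOR → QRY: 18+2+4+4+5 = 33
HUB → IVY → NOR → QRY: 13+14+5 = 32
Cheapest is HUB → IVY → NOR → QRY at 32 min.

32 min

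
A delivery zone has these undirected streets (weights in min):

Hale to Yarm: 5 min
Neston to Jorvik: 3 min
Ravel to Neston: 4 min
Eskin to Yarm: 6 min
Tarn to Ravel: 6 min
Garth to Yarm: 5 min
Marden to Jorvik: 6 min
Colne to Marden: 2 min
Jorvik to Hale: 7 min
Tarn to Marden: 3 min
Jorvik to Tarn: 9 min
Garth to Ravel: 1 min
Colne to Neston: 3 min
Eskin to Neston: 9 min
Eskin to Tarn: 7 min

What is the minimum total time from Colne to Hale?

13 min

Running Dijkstra from Colne:
Colne: 0
Marden: 2  (via Colne)
Neston: 3  (via Colne)
Tarn: 5  (via Marden)
Jorvik: 6  (via Neston)
Ravel: 7  (via Neston)
Garth: 8  (via Ravel)
Eskin: 12  (via Neston)
Hale: 13  (via Jorvik)
Shortest route: Colne–Neston–Jorvik–Hale = 13 min.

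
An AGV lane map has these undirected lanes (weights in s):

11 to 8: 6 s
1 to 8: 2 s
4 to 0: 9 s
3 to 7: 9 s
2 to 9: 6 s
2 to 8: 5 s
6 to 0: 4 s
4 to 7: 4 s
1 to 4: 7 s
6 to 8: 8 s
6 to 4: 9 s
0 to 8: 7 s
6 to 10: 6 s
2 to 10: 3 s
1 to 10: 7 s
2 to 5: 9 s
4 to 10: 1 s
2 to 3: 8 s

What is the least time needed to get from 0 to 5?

Candidate routes:
0 - 4 - 10 - 2 - 5: 9+1+3+9 = 22
0 - 8 - 2 - 5: 7+5+9 = 21
0 - 6 - 10 - 2 - 5: 4+6+3+9 = 22
The minimum is 21 s via 0 - 8 - 2 - 5.

21 s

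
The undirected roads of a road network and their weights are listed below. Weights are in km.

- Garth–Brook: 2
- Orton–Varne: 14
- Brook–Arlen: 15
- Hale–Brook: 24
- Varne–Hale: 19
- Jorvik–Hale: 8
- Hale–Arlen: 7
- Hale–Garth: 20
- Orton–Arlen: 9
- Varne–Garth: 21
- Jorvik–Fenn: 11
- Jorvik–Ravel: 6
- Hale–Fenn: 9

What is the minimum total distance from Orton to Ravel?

30 km

Enumerating some paths:
Orton → Varne → Hale → Jorvik → Ravel: 14+19+8+6 = 47
Orton → Arlen → Hale → Jorvik → Ravel: 9+7+8+6 = 30
Orton → Varne → Hale → Fenn → Jorvik → Ravel: 14+19+9+11+6 = 59
Orton → Arlen → Hale → Fenn → Jorvik → Ravel: 9+7+9+11+6 = 42
The minimum is 30 km via Orton → Arlen → Hale → Jorvik → Ravel.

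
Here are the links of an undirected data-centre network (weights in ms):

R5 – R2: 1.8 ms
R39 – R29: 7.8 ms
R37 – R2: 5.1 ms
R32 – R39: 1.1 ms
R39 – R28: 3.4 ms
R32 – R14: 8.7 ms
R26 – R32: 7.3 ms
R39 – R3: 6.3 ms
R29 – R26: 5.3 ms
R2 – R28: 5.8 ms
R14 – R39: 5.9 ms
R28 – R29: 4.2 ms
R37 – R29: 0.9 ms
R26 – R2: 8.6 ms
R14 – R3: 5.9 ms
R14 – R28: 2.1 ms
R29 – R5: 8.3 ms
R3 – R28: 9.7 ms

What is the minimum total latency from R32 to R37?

9.6 ms

Running Dijkstra from R32:
R32: 0
R39: 1.1  (via R32)
R28: 4.5  (via R39)
R14: 6.6  (via R28)
R26: 7.3  (via R32)
R3: 7.4  (via R39)
R29: 8.7  (via R28)
R37: 9.6  (via R29)
Shortest route: R32–R39–R28–R29–R37 = 9.6 ms.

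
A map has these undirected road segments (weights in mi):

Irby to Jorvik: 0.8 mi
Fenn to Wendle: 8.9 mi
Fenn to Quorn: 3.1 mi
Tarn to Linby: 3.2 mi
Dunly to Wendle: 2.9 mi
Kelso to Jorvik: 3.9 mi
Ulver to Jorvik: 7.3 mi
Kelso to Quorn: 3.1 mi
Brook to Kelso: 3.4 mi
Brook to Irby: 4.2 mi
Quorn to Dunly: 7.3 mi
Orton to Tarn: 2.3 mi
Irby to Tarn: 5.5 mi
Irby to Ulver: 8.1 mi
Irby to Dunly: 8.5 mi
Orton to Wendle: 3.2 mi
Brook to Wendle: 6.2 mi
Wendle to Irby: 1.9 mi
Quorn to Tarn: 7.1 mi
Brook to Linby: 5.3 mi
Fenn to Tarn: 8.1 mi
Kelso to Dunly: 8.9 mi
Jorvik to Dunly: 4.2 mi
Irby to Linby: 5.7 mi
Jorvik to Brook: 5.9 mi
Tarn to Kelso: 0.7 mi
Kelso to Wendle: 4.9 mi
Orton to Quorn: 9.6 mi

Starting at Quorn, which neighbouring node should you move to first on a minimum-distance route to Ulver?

Kelso

Candidate routes:
Quorn–Kelso–Jorvik–Ulver: 3.1+3.9+7.3 = 14.3
Quorn–Kelso–Tarn–Irby–Jorvik–Ulver: 3.1+0.7+5.5+0.8+7.3 = 17.4
Quorn–Kelso–Jorvik–Irby–Ulver: 3.1+3.9+0.8+8.1 = 15.9
Quorn–Kelso–Tarn–Irby–Ulver: 3.1+0.7+5.5+8.1 = 17.4
The minimum is 14.3 mi via Quorn–Kelso–Jorvik–Ulver.
So from Quorn the first move is to Kelso.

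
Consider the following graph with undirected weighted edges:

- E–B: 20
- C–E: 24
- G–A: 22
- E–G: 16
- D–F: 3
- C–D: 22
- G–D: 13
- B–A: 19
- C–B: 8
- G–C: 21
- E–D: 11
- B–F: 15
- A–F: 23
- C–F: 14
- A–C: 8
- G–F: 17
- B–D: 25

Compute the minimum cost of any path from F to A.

22

Settle nodes by increasing distance from F:
F: 0
D: 3  (via F)
C: 14  (via F)
E: 14  (via D)
B: 15  (via F)
G: 16  (via D)
A: 22  (via C)
Shortest route: F–C–A = 22.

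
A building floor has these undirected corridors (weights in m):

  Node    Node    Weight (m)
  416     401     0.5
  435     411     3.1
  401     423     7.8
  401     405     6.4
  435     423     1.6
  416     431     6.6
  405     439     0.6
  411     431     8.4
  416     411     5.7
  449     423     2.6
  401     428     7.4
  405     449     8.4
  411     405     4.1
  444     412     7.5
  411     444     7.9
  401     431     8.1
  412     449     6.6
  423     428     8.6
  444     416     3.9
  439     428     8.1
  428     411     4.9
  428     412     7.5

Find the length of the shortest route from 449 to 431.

Candidate routes:
449–423–435–411–416–431: 2.6+1.6+3.1+5.7+6.6 = 19.6
449–423–401–416–431: 2.6+7.8+0.5+6.6 = 17.5
449–423–435–411–431: 2.6+1.6+3.1+8.4 = 15.7
449–423–401–431: 2.6+7.8+8.1 = 18.5
Cheapest is 449–423–435–411–431 at 15.7 m.

15.7 m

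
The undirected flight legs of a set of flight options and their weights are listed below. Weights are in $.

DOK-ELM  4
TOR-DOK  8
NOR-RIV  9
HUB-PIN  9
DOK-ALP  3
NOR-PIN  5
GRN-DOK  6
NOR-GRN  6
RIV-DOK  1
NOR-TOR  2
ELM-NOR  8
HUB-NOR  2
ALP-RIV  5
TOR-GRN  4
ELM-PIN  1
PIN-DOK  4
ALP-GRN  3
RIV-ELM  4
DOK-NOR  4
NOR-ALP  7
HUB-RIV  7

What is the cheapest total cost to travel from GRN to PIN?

Candidate routes:
GRN - ALP - DOK - ELM - PIN: 3+3+4+1 = 11
GRN - NOR - PIN: 6+5 = 11
GRN - DOK - PIN: 6+4 = 10
GRN - TOR - NOR - PIN: 4+2+5 = 11
Cheapest is GRN - DOK - PIN at $10.

$10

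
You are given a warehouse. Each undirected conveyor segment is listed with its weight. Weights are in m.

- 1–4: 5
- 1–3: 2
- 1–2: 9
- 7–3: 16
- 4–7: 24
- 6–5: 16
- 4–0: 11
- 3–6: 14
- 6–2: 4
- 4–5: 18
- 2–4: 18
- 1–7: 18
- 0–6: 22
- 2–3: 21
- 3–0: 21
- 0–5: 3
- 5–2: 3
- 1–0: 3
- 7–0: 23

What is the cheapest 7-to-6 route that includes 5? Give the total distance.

Shortest 7→5: 7–1–0–5 = 24
Best 5 to 6: 5–2–6 costing 7
Total via 5: 24 + 7 = 31 m.

31 m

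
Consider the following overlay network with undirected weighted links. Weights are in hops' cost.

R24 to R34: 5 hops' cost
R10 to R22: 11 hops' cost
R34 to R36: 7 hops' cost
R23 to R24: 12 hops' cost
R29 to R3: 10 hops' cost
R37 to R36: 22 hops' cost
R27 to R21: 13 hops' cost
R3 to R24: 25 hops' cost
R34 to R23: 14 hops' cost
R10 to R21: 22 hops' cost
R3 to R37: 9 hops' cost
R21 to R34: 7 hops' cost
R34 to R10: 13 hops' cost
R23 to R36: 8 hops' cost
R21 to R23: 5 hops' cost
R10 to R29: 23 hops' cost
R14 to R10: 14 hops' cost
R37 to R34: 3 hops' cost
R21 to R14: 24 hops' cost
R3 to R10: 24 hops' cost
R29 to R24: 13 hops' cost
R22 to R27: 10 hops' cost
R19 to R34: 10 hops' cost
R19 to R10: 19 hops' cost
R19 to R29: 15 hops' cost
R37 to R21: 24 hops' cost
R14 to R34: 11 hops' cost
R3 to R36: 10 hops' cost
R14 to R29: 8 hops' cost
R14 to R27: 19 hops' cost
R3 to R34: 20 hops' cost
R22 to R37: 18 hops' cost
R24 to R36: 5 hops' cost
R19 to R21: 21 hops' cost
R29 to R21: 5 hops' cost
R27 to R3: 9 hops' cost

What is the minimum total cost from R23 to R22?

Running Dijkstra from R23:
R23: 0
R21: 5  (via R23)
R36: 8  (via R23)
R29: 10  (via R21)
R34: 12  (via R21)
R24: 12  (via R23)
R37: 15  (via R34)
R27: 18  (via R21)
R3: 18  (via R36)
R14: 18  (via R29)
R19: 22  (via R34)
R10: 25  (via R34)
R22: 28  (via R27)
Shortest route: R23 → R21 → R27 → R22 = 28 hops' cost.

28 hops' cost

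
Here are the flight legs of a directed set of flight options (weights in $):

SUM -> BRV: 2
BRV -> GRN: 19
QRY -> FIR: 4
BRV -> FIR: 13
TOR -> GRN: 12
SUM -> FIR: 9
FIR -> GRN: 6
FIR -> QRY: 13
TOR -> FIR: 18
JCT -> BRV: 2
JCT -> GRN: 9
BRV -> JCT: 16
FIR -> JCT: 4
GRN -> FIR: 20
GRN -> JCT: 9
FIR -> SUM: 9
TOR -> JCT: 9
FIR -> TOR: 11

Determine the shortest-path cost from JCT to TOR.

$26

Compare a few routes:
JCT → GRN → FIR → TOR: 9+20+11 = 40
JCT → BRV → GRN → FIR → TOR: 2+19+20+11 = 52
JCT → BRV → FIR → TOR: 2+13+11 = 26
The minimum is $26 via JCT → BRV → FIR → TOR.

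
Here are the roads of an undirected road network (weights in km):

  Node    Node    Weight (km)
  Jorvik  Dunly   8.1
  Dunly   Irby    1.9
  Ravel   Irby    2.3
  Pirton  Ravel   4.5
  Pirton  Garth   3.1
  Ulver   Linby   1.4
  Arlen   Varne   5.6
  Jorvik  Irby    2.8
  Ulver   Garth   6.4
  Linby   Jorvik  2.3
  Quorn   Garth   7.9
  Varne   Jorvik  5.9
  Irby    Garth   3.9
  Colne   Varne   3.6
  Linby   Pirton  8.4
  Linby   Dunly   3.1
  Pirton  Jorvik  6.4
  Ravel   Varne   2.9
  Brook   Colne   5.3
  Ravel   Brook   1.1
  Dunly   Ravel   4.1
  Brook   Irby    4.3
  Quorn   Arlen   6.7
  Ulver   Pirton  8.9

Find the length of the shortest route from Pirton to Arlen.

Enumerating some paths:
Pirton–Garth–Quorn–Arlen: 3.1+7.9+6.7 = 17.7
Pirton–Ravel–Varne–Arlen: 4.5+2.9+5.6 = 13
Pirton–Garth–Irby–Ravel–Varne–Arlen: 3.1+3.9+2.3+2.9+5.6 = 17.8
The minimum is 13 km via Pirton–Ravel–Varne–Arlen.

13 km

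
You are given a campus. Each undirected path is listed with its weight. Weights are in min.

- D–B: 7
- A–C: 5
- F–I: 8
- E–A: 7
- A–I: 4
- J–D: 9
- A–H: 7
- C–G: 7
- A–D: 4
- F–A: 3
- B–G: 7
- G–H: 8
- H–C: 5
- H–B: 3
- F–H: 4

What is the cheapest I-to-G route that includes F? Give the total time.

19 min

Shortest I→F: I–A–F = 7
Shortest F→G: F–H–G = 12
Total via F: 7 + 12 = 19 min.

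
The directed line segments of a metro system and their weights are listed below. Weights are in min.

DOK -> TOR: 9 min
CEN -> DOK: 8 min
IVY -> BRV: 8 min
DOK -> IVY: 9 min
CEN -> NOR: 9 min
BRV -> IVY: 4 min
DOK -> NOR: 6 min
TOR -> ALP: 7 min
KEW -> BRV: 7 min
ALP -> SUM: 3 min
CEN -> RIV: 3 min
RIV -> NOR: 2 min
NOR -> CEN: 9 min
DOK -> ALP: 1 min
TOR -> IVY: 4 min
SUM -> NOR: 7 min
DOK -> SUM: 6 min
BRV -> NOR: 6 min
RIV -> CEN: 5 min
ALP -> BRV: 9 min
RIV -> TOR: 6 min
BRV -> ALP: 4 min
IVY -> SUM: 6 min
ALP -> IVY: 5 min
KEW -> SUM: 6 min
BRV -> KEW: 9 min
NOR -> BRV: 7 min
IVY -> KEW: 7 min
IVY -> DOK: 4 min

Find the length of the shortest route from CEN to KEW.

Settle nodes by increasing distance from CEN:
CEN: 0
RIV: 3  (via CEN)
NOR: 5  (via RIV)
DOK: 8  (via CEN)
TOR: 9  (via RIV)
ALP: 9  (via DOK)
BRV: 12  (via NOR)
SUM: 12  (via ALP)
IVY: 13  (via TOR)
KEW: 20  (via IVY)
Shortest route: CEN → RIV → TOR → IVY → KEW = 20 min.

20 min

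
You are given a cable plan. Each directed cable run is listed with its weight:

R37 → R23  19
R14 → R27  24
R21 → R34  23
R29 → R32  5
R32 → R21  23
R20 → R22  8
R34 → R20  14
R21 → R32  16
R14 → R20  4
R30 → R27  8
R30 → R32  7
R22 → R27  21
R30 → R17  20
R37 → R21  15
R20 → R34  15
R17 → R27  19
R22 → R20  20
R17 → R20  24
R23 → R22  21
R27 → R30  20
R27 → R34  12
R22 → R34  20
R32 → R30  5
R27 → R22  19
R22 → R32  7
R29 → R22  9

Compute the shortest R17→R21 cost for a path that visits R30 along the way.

69

Best R17 to R30: R17 → R27 → R30 costing 39
Shortest R30→R21: R30 → R32 → R21 = 30
Total via R30: 39 + 30 = 69.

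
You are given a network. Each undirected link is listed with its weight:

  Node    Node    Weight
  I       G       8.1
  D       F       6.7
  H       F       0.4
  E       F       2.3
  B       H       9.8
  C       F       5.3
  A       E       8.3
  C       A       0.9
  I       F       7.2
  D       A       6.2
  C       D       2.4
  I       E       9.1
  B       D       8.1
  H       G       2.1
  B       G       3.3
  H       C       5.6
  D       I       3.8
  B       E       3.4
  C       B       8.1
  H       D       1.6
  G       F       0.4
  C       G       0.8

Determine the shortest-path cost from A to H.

2.5

Candidate routes:
A–C–D–H: 0.9+2.4+1.6 = 4.9
A–C–G–H: 0.9+0.8+2.1 = 3.8
A–C–G–F–H: 0.9+0.8+0.4+0.4 = 2.5
Cheapest is A–C–G–F–H at 2.5.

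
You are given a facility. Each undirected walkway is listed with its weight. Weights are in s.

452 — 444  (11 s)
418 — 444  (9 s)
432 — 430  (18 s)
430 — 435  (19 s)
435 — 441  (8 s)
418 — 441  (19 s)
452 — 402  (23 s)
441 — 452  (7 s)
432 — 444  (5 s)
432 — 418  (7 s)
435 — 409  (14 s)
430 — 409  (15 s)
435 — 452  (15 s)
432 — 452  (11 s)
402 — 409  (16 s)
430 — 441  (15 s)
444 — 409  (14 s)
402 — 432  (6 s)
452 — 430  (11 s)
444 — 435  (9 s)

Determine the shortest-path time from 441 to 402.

24 s

Candidate routes:
441–435–444–432–402: 8+9+5+6 = 28
441–452–432–402: 7+11+6 = 24
Cheapest is 441–452–432–402 at 24 s.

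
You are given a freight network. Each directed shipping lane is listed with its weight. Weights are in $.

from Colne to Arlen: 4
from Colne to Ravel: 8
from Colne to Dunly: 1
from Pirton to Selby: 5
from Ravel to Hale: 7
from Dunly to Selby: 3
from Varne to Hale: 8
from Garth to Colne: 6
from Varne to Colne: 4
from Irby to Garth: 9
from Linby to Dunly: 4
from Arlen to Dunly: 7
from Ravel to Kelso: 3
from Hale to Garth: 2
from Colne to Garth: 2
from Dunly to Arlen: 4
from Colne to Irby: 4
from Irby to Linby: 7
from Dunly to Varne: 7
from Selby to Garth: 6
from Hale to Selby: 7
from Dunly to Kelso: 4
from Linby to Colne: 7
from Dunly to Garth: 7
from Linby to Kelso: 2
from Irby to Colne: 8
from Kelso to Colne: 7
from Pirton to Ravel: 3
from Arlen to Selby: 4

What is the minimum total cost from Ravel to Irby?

$14

Running Dijkstra from Ravel:
Ravel: 0
Kelso: 3  (via Ravel)
Hale: 7  (via Ravel)
Garth: 9  (via Hale)
Colne: 10  (via Kelso)
Dunly: 11  (via Colne)
Selby: 14  (via Hale)
Arlen: 14  (via Colne)
Irby: 14  (via Colne)
Shortest route: Ravel → Kelso → Colne → Irby = $14.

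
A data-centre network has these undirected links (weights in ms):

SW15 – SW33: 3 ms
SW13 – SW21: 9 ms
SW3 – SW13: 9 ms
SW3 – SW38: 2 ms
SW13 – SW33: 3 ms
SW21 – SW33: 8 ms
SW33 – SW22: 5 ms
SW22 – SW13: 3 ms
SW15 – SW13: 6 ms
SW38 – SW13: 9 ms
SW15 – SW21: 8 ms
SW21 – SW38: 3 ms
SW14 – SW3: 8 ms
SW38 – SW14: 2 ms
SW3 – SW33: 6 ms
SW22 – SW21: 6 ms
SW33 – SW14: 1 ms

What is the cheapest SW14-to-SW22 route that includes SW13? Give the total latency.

Best SW14 to SW13: SW14 → SW33 → SW13 costing 4
Best SW13 to SW22: SW13 → SW22 costing 3
Total via SW13: 4 + 3 = 7 ms.

7 ms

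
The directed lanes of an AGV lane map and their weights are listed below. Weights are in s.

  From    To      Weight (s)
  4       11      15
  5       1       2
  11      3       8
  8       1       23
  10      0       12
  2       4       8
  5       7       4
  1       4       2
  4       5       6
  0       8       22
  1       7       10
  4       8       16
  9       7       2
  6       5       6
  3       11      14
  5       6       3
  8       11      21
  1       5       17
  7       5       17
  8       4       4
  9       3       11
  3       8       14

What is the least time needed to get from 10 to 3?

Enumerating some paths:
10 - 0 - 8 - 11 - 3: 12+22+21+8 = 63
10 - 0 - 8 - 1 - 4 - 11 - 3: 12+22+23+2+15+8 = 82
10 - 0 - 8 - 4 - 11 - 3: 12+22+4+15+8 = 61
Cheapest is 10 - 0 - 8 - 4 - 11 - 3 at 61 s.

61 s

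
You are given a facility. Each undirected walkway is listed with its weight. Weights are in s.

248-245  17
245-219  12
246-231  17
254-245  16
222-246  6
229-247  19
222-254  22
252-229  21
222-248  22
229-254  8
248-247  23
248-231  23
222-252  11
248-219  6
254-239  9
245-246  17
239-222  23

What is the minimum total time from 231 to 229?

53 s

Running Dijkstra from 231:
231: 0
246: 17  (via 231)
222: 23  (via 246)
248: 23  (via 231)
219: 29  (via 248)
252: 34  (via 222)
245: 34  (via 246)
254: 45  (via 222)
247: 46  (via 248)
239: 46  (via 222)
229: 53  (via 254)
Shortest route: 231 → 246 → 222 → 254 → 229 = 53 s.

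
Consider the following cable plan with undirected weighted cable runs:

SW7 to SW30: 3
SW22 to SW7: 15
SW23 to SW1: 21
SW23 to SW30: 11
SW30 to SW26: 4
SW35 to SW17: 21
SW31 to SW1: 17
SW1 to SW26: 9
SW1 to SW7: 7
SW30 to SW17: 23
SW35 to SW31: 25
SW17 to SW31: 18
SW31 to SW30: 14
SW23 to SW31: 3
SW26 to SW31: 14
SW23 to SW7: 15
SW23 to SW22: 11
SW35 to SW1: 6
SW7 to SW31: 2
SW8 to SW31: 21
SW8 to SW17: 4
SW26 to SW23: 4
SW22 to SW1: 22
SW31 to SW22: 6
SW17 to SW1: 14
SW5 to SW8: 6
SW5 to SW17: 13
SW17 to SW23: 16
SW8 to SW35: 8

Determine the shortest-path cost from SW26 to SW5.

Shortest distances from SW26:
SW26: 0
SW23: 4  (via SW26)
SW30: 4  (via SW26)
SW31: 7  (via SW23)
SW7: 7  (via SW30)
SW1: 9  (via SW26)
SW22: 13  (via SW31)
SW35: 15  (via SW1)
SW17: 20  (via SW23)
SW8: 23  (via SW35)
SW5: 29  (via SW8)
Shortest route: SW26–SW1–SW35–SW8–SW5 = 29.

29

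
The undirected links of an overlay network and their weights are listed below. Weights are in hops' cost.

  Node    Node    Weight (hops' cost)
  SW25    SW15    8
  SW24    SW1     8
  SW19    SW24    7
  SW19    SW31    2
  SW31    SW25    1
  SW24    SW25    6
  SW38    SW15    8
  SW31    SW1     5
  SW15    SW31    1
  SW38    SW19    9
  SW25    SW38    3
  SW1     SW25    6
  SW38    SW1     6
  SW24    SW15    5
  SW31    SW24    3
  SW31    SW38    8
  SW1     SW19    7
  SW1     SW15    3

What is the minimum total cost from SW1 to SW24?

Shortest distances from SW1:
SW1: 0
SW15: 3  (via SW1)
SW31: 4  (via SW15)
SW25: 5  (via SW31)
SW19: 6  (via SW31)
SW38: 6  (via SW1)
SW24: 7  (via SW31)
Shortest route: SW1–SW15–SW31–SW24 = 7 hops' cost.

7 hops' cost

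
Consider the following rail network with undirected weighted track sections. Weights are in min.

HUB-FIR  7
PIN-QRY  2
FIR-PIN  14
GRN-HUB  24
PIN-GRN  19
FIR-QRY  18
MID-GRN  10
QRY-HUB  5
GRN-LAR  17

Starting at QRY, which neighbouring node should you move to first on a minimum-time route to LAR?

Compare a few routes:
QRY - HUB - GRN - LAR: 5+24+17 = 46
QRY - HUB - FIR - PIN - GRN - LAR: 5+7+14+19+17 = 62
QRY - PIN - GRN - LAR: 2+19+17 = 38
Cheapest is QRY - PIN - GRN - LAR at 38 min.
So from QRY the first move is to PIN.

PIN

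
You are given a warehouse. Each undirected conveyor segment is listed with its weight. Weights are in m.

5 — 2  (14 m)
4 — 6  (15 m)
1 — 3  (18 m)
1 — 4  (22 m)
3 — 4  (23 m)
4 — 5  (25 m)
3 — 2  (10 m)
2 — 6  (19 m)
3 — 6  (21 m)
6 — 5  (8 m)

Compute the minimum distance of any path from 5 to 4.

23 m

Candidate routes:
5 - 6 - 4: 8+15 = 23
5 - 2 - 6 - 4: 14+19+15 = 48
5 - 2 - 3 - 4: 14+10+23 = 47
5 - 4: 25 = 25
The minimum is 23 m via 5 - 6 - 4.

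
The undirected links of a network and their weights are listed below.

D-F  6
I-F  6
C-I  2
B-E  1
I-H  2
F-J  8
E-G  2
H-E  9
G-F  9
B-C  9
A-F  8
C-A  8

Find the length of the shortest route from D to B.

Enumerating some paths:
D - F - I - C - B: 6+6+2+9 = 23
D - F - G - E - B: 6+9+2+1 = 18
Cheapest is D - F - G - E - B at 18.

18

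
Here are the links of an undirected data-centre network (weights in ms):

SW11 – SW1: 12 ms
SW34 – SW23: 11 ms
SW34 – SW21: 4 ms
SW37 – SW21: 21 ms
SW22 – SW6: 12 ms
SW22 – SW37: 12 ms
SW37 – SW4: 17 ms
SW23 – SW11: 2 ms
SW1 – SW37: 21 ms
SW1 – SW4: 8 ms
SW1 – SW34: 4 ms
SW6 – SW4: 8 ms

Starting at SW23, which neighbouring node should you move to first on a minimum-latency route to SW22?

Compare a few routes:
SW23–SW11–SW1–SW4–SW6–SW22: 2+12+8+8+12 = 42
SW23–SW34–SW1–SW4–SW6–SW22: 11+4+8+8+12 = 43
Cheapest is SW23–SW11–SW1–SW4–SW6–SW22 at 42 ms.
So from SW23 the first move is to SW11.

SW11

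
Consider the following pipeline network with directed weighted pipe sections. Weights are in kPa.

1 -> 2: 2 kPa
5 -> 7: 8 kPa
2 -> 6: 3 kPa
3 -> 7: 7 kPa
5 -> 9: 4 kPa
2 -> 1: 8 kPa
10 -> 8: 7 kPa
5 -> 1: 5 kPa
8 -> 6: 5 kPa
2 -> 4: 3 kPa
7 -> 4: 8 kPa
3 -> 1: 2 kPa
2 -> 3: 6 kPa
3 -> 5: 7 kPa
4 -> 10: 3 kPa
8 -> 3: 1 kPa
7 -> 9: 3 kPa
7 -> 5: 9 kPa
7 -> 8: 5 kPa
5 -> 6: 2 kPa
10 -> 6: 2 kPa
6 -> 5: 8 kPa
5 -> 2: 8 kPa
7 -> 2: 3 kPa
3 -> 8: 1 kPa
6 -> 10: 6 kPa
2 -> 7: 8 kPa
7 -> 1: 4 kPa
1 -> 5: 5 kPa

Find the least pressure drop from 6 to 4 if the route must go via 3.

21 kPa

Best 6 to 3: 6–10–8–3 costing 14
Best 3 to 4: 3–1–2–4 costing 7
Total via 3: 14 + 7 = 21 kPa.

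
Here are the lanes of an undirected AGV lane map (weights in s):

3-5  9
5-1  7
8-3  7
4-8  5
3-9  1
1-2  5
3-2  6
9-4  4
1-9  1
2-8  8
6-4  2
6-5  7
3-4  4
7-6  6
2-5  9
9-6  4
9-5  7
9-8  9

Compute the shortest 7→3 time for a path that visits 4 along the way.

Shortest 7→4: 7–6–4 = 8
Best 4 to 3: 4–3 costing 4
Total via 4: 8 + 4 = 12 s.

12 s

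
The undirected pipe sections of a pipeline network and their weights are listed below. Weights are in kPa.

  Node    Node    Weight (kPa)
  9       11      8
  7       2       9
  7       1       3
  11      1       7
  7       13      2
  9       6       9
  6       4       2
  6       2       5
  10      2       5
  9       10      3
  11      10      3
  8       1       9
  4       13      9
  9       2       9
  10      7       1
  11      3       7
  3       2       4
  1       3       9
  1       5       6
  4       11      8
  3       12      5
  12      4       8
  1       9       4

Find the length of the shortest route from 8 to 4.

Enumerating some paths:
8 - 1 - 11 - 4: 9+7+8 = 24
8 - 1 - 7 - 13 - 4: 9+3+2+9 = 23
8 - 1 - 9 - 6 - 4: 9+4+9+2 = 24
Cheapest is 8 - 1 - 7 - 13 - 4 at 23 kPa.

23 kPa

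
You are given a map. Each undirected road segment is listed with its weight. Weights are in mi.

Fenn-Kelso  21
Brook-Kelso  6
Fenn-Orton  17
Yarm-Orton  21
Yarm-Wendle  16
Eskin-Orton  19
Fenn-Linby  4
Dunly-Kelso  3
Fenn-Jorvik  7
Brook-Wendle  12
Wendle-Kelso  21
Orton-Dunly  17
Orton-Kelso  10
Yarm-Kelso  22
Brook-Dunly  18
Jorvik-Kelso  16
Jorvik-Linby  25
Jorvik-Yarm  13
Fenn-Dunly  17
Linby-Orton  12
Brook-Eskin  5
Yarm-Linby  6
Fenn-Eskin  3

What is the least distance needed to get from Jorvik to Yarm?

13 mi

Running Dijkstra from Jorvik:
Jorvik: 0
Fenn: 7  (via Jorvik)
Eskin: 10  (via Fenn)
Linby: 11  (via Fenn)
Yarm: 13  (via Jorvik)
Shortest route: Jorvik → Yarm = 13 mi.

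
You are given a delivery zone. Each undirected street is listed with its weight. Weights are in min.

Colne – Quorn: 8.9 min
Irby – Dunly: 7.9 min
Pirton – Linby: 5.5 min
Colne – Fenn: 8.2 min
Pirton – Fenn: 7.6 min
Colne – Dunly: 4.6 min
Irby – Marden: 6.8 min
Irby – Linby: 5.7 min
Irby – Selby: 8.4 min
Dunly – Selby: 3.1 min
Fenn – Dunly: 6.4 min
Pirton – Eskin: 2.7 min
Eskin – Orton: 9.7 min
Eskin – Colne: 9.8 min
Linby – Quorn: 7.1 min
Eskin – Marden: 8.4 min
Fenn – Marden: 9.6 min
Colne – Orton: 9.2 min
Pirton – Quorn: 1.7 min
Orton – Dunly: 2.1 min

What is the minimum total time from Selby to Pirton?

17.1 min

Shortest distances from Selby:
Selby: 0
Dunly: 3.1  (via Selby)
Orton: 5.2  (via Dunly)
Colne: 7.7  (via Dunly)
Irby: 8.4  (via Selby)
Fenn: 9.5  (via Dunly)
Linby: 14.1  (via Irby)
Eskin: 14.9  (via Orton)
Marden: 15.2  (via Irby)
Quorn: 16.6  (via Colne)
Pirton: 17.1  (via Fenn)
Shortest route: Selby → Dunly → Fenn → Pirton = 17.1 min.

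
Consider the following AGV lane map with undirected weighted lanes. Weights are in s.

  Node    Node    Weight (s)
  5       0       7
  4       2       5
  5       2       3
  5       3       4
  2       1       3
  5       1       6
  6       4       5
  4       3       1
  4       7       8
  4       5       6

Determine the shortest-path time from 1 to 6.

13 s

Shortest distances from 1:
1: 0
2: 3  (via 1)
5: 6  (via 1)
4: 8  (via 2)
3: 9  (via 4)
0: 13  (via 5)
6: 13  (via 4)
Shortest route: 1 → 2 → 4 → 6 = 13 s.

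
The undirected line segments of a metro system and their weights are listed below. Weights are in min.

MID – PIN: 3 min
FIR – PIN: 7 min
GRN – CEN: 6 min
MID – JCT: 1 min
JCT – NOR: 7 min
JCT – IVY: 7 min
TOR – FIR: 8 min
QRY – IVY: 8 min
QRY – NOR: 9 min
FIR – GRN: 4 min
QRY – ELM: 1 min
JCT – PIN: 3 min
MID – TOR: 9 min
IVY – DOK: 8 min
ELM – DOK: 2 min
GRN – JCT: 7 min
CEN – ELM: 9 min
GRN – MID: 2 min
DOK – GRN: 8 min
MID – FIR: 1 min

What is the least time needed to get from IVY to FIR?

9 min

Candidate routes:
IVY–JCT–PIN–MID–FIR: 7+3+3+1 = 14
IVY–JCT–MID–FIR: 7+1+1 = 9
Cheapest is IVY–JCT–MID–FIR at 9 min.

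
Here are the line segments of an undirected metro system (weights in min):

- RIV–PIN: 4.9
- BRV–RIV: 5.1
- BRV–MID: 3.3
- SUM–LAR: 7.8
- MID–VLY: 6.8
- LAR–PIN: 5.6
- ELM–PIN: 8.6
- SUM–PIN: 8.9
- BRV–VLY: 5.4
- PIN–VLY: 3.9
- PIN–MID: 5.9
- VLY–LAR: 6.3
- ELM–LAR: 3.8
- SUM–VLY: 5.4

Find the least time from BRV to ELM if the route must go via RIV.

Shortest BRV→RIV: BRV → RIV = 5.1
Shortest RIV→ELM: RIV → PIN → ELM = 13.5
Total via RIV: 5.1 + 13.5 = 18.6 min.

18.6 min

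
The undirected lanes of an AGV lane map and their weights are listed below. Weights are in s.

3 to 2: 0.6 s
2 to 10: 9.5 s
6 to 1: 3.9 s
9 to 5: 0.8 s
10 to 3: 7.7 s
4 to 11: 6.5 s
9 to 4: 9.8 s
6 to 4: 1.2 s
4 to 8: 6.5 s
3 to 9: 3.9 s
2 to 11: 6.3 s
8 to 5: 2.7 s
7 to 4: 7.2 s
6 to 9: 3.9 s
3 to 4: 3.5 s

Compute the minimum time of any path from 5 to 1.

8.6 s

Running Dijkstra from 5:
5: 0
9: 0.8  (via 5)
8: 2.7  (via 5)
3: 4.7  (via 9)
6: 4.7  (via 9)
2: 5.3  (via 3)
4: 5.9  (via 6)
1: 8.6  (via 6)
Shortest route: 5 → 9 → 6 → 1 = 8.6 s.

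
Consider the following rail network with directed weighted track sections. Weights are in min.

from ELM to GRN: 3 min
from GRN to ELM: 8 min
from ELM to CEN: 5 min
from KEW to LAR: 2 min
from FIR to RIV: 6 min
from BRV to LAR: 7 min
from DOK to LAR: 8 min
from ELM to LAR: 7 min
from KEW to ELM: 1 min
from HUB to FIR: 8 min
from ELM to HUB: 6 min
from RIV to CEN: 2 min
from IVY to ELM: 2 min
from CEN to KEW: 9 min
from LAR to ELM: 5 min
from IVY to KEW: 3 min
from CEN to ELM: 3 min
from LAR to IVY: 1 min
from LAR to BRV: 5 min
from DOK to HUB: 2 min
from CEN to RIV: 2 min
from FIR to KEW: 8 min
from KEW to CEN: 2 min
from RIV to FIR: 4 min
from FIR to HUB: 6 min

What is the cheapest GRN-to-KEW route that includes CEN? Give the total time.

22 min

Best GRN to CEN: GRN → ELM → CEN costing 13
Best CEN to KEW: CEN → KEW costing 9
Total via CEN: 13 + 9 = 22 min.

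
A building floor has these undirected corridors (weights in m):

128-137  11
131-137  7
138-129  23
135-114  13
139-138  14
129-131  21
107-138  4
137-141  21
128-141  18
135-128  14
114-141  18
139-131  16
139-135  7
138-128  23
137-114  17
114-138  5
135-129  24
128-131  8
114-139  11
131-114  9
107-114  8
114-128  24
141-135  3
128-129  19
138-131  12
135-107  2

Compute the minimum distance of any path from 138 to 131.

Shortest distances from 138:
138: 0
107: 4  (via 138)
114: 5  (via 138)
135: 6  (via 107)
141: 9  (via 135)
131: 12  (via 138)
Shortest route: 138–131 = 12 m.

12 m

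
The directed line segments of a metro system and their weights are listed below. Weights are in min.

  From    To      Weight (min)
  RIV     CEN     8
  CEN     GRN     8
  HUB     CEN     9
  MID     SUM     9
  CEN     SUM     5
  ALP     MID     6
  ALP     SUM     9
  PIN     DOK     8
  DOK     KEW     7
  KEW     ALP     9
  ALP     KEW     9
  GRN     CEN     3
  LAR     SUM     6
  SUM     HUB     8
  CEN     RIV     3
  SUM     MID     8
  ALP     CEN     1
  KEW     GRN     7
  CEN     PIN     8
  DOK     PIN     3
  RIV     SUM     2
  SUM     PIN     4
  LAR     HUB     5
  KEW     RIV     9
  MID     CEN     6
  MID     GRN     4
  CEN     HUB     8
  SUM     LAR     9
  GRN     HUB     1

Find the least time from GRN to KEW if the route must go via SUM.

Shortest GRN→SUM: GRN–CEN–SUM = 8
Shortest SUM→KEW: SUM–PIN–DOK–KEW = 19
Total via SUM: 8 + 19 = 27 min.

27 min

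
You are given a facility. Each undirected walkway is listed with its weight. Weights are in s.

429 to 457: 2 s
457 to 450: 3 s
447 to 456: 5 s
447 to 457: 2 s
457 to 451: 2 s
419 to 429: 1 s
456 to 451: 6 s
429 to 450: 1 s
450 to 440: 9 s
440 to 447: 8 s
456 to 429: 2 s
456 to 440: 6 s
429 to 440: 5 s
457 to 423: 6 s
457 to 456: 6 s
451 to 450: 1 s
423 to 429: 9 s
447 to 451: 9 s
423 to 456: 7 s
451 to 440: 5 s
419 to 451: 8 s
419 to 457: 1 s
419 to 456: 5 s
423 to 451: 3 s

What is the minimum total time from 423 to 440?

Settle nodes by increasing distance from 423:
423: 0
451: 3  (via 423)
450: 4  (via 451)
457: 5  (via 451)
429: 5  (via 450)
419: 6  (via 457)
447: 7  (via 457)
456: 7  (via 423)
440: 8  (via 451)
Shortest route: 423 → 451 → 440 = 8 s.

8 s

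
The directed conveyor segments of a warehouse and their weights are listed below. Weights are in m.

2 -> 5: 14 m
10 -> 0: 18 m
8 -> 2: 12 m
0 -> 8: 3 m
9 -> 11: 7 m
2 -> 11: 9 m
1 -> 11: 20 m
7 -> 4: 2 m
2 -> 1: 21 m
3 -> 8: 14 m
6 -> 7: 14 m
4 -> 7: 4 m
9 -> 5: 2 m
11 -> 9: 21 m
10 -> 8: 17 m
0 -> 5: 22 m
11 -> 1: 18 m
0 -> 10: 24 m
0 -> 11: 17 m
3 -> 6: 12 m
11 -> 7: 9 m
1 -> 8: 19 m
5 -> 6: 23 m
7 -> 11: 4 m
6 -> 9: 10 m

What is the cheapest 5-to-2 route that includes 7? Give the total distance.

90 m

Best 5 to 7: 5 → 6 → 7 costing 37
Best 7 to 2: 7 → 11 → 1 → 8 → 2 costing 53
Total via 7: 37 + 53 = 90 m.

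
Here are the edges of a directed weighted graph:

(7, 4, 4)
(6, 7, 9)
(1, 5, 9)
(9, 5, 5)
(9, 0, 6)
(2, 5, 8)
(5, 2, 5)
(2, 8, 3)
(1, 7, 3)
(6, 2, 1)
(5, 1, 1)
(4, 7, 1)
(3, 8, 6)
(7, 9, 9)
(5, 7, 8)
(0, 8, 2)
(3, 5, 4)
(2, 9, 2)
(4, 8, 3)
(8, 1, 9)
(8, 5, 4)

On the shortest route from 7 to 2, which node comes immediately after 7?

4

Candidate routes:
7 - 4 - 8 - 1 - 5 - 2: 4+3+9+9+5 = 30
7 - 9 - 0 - 8 - 5 - 2: 9+6+2+4+5 = 26
7 - 4 - 8 - 5 - 2: 4+3+4+5 = 16
7 - 9 - 5 - 2: 9+5+5 = 19
Cheapest is 7 - 4 - 8 - 5 - 2 at 16.
So from 7 the first move is to 4.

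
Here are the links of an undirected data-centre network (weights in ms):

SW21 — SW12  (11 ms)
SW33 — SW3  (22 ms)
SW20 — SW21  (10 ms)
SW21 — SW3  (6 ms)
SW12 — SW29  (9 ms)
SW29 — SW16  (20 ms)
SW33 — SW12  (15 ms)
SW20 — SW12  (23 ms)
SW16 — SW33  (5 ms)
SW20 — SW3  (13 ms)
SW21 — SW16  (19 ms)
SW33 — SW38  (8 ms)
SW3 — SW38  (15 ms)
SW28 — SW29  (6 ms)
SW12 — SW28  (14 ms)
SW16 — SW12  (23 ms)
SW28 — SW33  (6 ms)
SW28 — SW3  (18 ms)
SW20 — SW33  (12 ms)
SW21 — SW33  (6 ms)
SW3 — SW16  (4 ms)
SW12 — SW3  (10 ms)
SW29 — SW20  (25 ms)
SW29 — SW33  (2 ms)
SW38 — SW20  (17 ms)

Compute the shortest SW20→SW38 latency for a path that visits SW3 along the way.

28 ms

Shortest SW20→SW3: SW20–SW3 = 13
Best SW3 to SW38: SW3–SW38 costing 15
Total via SW3: 13 + 15 = 28 ms.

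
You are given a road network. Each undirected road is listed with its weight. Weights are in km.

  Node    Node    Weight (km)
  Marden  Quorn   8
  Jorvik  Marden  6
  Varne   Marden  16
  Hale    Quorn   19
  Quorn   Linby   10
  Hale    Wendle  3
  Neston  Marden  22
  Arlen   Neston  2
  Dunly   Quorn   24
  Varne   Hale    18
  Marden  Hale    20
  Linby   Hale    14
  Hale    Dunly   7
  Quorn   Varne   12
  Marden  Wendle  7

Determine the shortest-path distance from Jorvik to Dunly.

Shortest distances from Jorvik:
Jorvik: 0
Marden: 6  (via Jorvik)
Wendle: 13  (via Marden)
Quorn: 14  (via Marden)
Hale: 16  (via Wendle)
Varne: 22  (via Marden)
Dunly: 23  (via Hale)
Shortest route: Jorvik–Marden–Wendle–Hale–Dunly = 23 km.

23 km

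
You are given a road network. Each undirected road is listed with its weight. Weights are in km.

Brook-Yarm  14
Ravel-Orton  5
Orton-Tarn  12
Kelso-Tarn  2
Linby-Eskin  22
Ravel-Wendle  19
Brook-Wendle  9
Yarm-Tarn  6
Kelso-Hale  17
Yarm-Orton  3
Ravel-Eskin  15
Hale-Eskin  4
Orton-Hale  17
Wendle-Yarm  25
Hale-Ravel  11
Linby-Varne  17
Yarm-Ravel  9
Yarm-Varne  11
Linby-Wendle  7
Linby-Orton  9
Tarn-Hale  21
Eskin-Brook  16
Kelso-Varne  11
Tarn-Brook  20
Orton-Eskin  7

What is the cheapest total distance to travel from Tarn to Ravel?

14 km

Compare a few routes:
Tarn–Orton–Ravel: 12+5 = 17
Tarn–Yarm–Ravel: 6+9 = 15
Tarn–Yarm–Orton–Ravel: 6+3+5 = 14
Tarn–Orton–Yarm–Ravel: 12+3+9 = 24
Cheapest is Tarn–Yarm–Orton–Ravel at 14 km.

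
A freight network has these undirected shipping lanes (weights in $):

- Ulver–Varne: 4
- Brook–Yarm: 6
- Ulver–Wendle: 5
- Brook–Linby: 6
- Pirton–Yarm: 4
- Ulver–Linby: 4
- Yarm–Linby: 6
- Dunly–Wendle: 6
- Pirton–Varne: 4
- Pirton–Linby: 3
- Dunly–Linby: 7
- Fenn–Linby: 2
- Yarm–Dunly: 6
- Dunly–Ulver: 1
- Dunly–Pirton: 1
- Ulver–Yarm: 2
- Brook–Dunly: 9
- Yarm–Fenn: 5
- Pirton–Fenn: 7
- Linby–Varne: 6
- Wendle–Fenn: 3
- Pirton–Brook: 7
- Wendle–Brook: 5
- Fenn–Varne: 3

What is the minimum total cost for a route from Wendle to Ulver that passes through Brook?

$13

Best Wendle to Brook: Wendle → Brook costing 5
Shortest Brook→Ulver: Brook → Yarm → Ulver = 8
Total via Brook: 5 + 8 = $13.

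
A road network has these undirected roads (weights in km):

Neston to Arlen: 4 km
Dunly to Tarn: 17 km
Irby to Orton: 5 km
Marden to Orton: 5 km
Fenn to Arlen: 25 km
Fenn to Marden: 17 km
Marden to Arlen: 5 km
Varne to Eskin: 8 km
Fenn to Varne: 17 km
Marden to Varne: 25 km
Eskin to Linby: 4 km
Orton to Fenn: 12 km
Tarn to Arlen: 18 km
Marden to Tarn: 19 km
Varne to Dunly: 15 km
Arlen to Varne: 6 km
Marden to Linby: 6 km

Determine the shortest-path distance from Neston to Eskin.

Compare a few routes:
Neston → Arlen → Varne → Eskin: 4+6+8 = 18
Neston → Arlen → Marden → Linby → Eskin: 4+5+6+4 = 19
The minimum is 18 km via Neston → Arlen → Varne → Eskin.

18 km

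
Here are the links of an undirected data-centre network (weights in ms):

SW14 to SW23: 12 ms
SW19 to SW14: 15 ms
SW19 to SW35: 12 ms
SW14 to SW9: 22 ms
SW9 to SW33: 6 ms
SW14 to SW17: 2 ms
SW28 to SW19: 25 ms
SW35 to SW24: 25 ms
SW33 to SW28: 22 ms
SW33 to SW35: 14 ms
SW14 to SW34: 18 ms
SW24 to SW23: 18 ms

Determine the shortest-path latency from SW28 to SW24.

61 ms

Settle nodes by increasing distance from SW28:
SW28: 0
SW33: 22  (via SW28)
SW19: 25  (via SW28)
SW9: 28  (via SW33)
SW35: 36  (via SW33)
SW14: 40  (via SW19)
SW17: 42  (via SW14)
SW23: 52  (via SW14)
SW34: 58  (via SW14)
SW24: 61  (via SW35)
Shortest route: SW28 → SW33 → SW35 → SW24 = 61 ms.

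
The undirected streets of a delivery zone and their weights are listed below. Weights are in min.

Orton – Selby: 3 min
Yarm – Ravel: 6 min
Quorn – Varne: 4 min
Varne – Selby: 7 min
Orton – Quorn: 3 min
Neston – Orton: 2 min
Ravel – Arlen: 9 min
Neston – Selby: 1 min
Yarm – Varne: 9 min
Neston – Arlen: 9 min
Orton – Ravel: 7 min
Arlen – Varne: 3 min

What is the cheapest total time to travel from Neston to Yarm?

15 min

Running Dijkstra from Neston:
Neston: 0
Selby: 1  (via Neston)
Orton: 2  (via Neston)
Quorn: 5  (via Orton)
Varne: 8  (via Selby)
Ravel: 9  (via Orton)
Arlen: 9  (via Neston)
Yarm: 15  (via Ravel)
Shortest route: Neston → Orton → Ravel → Yarm = 15 min.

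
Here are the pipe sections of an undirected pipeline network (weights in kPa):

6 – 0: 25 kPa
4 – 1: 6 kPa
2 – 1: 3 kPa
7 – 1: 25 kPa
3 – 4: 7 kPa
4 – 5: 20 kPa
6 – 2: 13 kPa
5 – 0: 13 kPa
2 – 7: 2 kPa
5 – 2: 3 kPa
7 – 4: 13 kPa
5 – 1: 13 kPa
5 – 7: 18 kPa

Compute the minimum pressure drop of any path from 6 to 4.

Enumerating some paths:
6 → 2 → 7 → 4: 13+2+13 = 28
6 → 2 → 1 → 4: 13+3+6 = 22
The minimum is 22 kPa via 6 → 2 → 1 → 4.

22 kPa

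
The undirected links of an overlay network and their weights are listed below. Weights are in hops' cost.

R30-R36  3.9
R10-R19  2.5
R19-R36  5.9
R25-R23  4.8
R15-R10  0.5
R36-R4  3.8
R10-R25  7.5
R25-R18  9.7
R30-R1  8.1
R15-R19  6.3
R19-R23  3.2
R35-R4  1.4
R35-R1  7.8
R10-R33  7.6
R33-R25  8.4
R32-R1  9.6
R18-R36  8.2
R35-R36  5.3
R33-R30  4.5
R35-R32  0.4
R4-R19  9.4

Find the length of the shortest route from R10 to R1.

20.2 hops' cost

Shortest distances from R10:
R10: 0
R15: 0.5  (via R10)
R19: 2.5  (via R10)
R23: 5.7  (via R19)
R25: 7.5  (via R10)
R33: 7.6  (via R10)
R36: 8.4  (via R19)
R4: 11.9  (via R19)
R30: 12.1  (via R33)
R35: 13.3  (via R4)
R32: 13.7  (via R35)
R18: 16.6  (via R36)
R1: 20.2  (via R30)
Shortest route: R10–R33–R30–R1 = 20.2 hops' cost.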